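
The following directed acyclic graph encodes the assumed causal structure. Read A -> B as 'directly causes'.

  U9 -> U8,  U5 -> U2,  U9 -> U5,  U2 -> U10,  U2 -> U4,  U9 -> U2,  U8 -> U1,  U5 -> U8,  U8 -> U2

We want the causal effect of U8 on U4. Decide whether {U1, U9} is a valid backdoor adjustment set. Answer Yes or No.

No

Backdoor paths from U8 to U4 (paths whose first edge points into U8):
  P1: U8 <- U9 -> U5 -> U2 -> U4
  P2: U8 <- U9 -> U2 -> U4
  P3: U8 <- U5 <- U9 -> U2 -> U4
  P4: U8 <- U5 -> U2 -> U4
Condition 1 (no descendant of U8 in the set): FAILS — U1 is a descendant of U8.
Condition 2 (every backdoor path blocked by {U1, U9}):
  P1: blocked at fork node U9 ∈ conditioning set.
  P2: blocked at fork node U9 ∈ conditioning set.
  P3: blocked at fork node U9 ∈ conditioning set.
  P4: open — no interior node is in the conditioning set.
{U1, U9} does not satisfy the backdoor criterion.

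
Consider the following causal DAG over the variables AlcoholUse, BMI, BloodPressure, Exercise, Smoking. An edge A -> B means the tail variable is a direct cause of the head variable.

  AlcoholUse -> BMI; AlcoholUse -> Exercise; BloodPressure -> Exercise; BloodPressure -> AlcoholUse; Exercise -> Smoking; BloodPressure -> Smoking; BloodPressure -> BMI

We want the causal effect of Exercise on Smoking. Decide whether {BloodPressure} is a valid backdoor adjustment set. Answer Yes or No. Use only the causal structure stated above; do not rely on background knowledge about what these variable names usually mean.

Yes

Backdoor paths from Exercise to Smoking (paths whose first edge points into Exercise):
  P1: Exercise <- BloodPressure -> Smoking
  P2: Exercise <- AlcoholUse <- BloodPressure -> Smoking
  P3: Exercise <- AlcoholUse -> BMI <- BloodPressure -> Smoking
Condition 1 (no descendant of Exercise in the set): holds — descendants of Exercise are {Smoking}; none are in {BloodPressure}.
Condition 2 (every backdoor path blocked by {BloodPressure}):
  P1: blocked at fork node BloodPressure ∈ conditioning set.
  P2: blocked at fork node BloodPressure ∈ conditioning set.
  P3: blocked at collider BMI (neither it nor any descendant is in the conditioning set).
{BloodPressure} satisfies the backdoor criterion.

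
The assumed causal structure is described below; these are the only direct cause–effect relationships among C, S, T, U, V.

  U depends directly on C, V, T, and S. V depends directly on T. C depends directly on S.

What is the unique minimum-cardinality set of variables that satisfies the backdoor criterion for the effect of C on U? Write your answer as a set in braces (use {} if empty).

{S}

Variables eligible for adjustment (non-descendants of C, excluding C and U): {S, T, V}.
Backdoor paths from C to U:
  P1: C <- S -> U
The empty set is not sufficient: P1 (C <- S -> U) has no collider blocking it and no conditioned non-collider, so it is open.
Try {S}:
  P1: blocked at fork node S ∈ conditioning set.
{S} contains no descendant of C and blocks every backdoor path.
No other singleton works — e.g. {T} leaves P1 open — so {S} is the unique smallest valid adjustment set.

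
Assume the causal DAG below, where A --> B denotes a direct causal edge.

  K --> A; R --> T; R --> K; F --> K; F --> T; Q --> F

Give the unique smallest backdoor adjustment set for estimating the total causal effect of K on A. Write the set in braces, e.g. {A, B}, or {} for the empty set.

{}

Variables eligible for adjustment (non-descendants of K, excluding K and A): {F, Q, R, T}.
Backdoor paths from K to A:
  (none)
With no backdoor paths the empty set already satisfies the criterion, and it is trivially minimal.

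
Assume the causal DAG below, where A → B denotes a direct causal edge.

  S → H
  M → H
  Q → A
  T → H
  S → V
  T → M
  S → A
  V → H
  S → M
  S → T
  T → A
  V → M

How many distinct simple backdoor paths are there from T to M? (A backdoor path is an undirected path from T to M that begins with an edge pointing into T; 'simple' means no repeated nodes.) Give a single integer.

5

A backdoor path from T to M is any simple undirected path whose first edge points into T (i.e. leaves T via a parent).
Parents of T: {S}.
Enumerating:
  P1: T <- S -> V -> M
  P2: T <- S -> V -> H <- M
  P3: T <- S -> M
  P4: T <- S -> H <- V -> M
  P5: T <- S -> H <- M
That exhausts the simple backdoor paths. Count: 5.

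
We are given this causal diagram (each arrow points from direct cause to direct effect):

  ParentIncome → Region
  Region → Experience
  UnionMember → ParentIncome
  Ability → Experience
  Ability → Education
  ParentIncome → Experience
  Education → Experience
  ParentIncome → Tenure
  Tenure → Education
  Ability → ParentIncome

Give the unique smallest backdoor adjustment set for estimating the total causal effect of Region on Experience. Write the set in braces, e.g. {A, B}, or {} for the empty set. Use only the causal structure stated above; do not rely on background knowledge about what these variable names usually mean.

{ParentIncome}

Variables eligible for adjustment (non-descendants of Region, excluding Region and Experience): {Ability, Education, ParentIncome, Tenure, UnionMember}.
Backdoor paths from Region to Experience:
  P1: Region <- ParentIncome <- Ability -> Education -> Experience
  P2: Region <- ParentIncome <- Ability -> Experience
  P3: Region <- ParentIncome -> Tenure -> Education <- Ability -> Experience
  P4: Region <- ParentIncome -> Tenure -> Education -> Experience
  P5: Region <- ParentIncome -> Experience
The empty set is not sufficient: P1 (Region <- ParentIncome <- Ability -> Education -> Experience) has no collider blocking it and no conditioned non-collider, so it is open.
Try {ParentIncome}:
  P1: blocked at chain node ParentIncome ∈ conditioning set.
  P2: blocked at chain node ParentIncome ∈ conditioning set.
  P3: blocked at fork node ParentIncome ∈ conditioning set.
  P4: blocked at fork node ParentIncome ∈ conditioning set.
  P5: blocked at fork node ParentIncome ∈ conditioning set.
{ParentIncome} contains no descendant of Region and blocks every backdoor path.
No other singleton works — e.g. {Ability} leaves P4 open — so {ParentIncome} is the unique smallest valid adjustment set.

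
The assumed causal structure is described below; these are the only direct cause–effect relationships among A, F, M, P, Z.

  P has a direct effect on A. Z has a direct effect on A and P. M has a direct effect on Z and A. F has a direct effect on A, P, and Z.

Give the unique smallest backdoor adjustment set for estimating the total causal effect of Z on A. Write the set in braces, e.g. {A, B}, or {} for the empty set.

Variables eligible for adjustment (non-descendants of Z, excluding Z and A): {F, M}.
Backdoor paths from Z to A:
  P1: Z <- F -> P -> A
  P2: Z <- F -> A
  P3: Z <- M -> A
The empty set is not sufficient: P1 (Z <- F -> P -> A) has no collider blocking it and no conditioned non-collider, so it is open.
Try {F, M}:
  P1: blocked at fork node F ∈ conditioning set.
  P2: blocked at fork node F ∈ conditioning set.
  P3: blocked at fork node M ∈ conditioning set.
{F, M} contains no descendant of Z and blocks every backdoor path.
Every element of {F, M} is needed (dropping F leaves P1 open; dropping M leaves P3 open), so no proper subset is valid.
Among all size-2 subsets of the eligible variables, only {F, M} blocks every backdoor path, so it is the unique smallest valid adjustment set.

{F, M}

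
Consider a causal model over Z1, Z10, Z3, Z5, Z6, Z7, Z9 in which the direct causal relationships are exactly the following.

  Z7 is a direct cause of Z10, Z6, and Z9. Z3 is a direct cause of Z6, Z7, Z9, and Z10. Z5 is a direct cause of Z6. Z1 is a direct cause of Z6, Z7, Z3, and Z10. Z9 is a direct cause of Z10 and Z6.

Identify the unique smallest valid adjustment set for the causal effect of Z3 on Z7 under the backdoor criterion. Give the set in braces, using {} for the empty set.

{Z1}

Variables eligible for adjustment (non-descendants of Z3, excluding Z3 and Z7): {Z1, Z5}.
Backdoor paths from Z3 to Z7:
  P1: Z3 <- Z1 -> Z7
  P2: Z3 <- Z1 -> Z10 <- Z7
  P3: Z3 <- Z1 -> Z10 <- Z9 <- Z7
  P4: Z3 <- Z1 -> Z10 <- Z9 -> Z6 <- Z7
  P5: Z3 <- Z1 -> Z6 <- Z7
  P6: Z3 <- Z1 -> Z6 <- Z9 <- Z7
  P7: Z3 <- Z1 -> Z6 <- Z9 -> Z10 <- Z7
The empty set is not sufficient: P1 (Z3 <- Z1 -> Z7) has no collider blocking it and no conditioned non-collider, so it is open.
Try {Z1}:
  P1: blocked at fork node Z1 ∈ conditioning set.
  P2: blocked at fork node Z1 ∈ conditioning set.
  P3: blocked at fork node Z1 ∈ conditioning set.
  P4: blocked at fork node Z1 ∈ conditioning set.
  P5: blocked at fork node Z1 ∈ conditioning set.
  P6: blocked at fork node Z1 ∈ conditioning set.
  P7: blocked at fork node Z1 ∈ conditioning set.
{Z1} contains no descendant of Z3 and blocks every backdoor path.
No other singleton works — e.g. {Z5} leaves P1 open — so {Z1} is the unique smallest valid adjustment set.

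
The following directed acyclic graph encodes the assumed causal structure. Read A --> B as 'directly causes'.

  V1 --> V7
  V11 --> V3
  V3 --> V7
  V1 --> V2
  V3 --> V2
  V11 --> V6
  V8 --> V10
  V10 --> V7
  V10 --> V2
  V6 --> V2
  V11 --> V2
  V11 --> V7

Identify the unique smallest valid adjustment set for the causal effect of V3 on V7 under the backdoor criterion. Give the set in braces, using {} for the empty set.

Variables eligible for adjustment (non-descendants of V3, excluding V3 and V7): {V1, V10, V11, V6, V8}.
Backdoor paths from V3 to V7:
  P1: V3 <- V11 -> V6 -> V2 <- V1 -> V7
  P2: V3 <- V11 -> V6 -> V2 <- V10 -> V7
  P3: V3 <- V11 -> V7
  P4: V3 <- V11 -> V2 <- V1 -> V7
  P5: V3 <- V11 -> V2 <- V10 -> V7
The empty set is not sufficient: P3 (V3 <- V11 -> V7) has no collider blocking it and no conditioned non-collider, so it is open.
Try {V11}:
  P1: blocked at fork node V11 ∈ conditioning set.
  P2: blocked at fork node V11 ∈ conditioning set.
  P3: blocked at fork node V11 ∈ conditioning set.
  P4: blocked at fork node V11 ∈ conditioning set.
  P5: blocked at fork node V11 ∈ conditioning set.
{V11} contains no descendant of V3 and blocks every backdoor path.
No other singleton works — e.g. {V8} leaves P3 open — so {V11} is the unique smallest valid adjustment set.

{V11}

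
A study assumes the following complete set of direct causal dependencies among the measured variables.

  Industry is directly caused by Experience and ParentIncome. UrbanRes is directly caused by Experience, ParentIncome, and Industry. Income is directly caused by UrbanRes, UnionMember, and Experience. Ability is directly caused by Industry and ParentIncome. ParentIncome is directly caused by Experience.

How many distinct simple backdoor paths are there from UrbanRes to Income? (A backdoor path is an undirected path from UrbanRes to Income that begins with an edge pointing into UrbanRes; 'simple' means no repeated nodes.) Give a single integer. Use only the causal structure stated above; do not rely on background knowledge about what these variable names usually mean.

A backdoor path from UrbanRes to Income is any simple undirected path whose first edge points into UrbanRes (i.e. leaves UrbanRes via a parent).
Parents of UrbanRes: {Experience, Industry, ParentIncome}.
Enumerating:
  P1: UrbanRes <- Experience -> Income
  P2: UrbanRes <- ParentIncome <- Experience -> Income
  P3: UrbanRes <- ParentIncome -> Industry <- Experience -> Income
  P4: UrbanRes <- ParentIncome -> Ability <- Industry <- Experience -> Income
  P5: UrbanRes <- Industry <- Experience -> Income
  P6: UrbanRes <- Industry <- ParentIncome <- Experience -> Income
  P7: UrbanRes <- Industry -> Ability <- ParentIncome <- Experience -> Income
That exhausts the simple backdoor paths. Count: 7.

7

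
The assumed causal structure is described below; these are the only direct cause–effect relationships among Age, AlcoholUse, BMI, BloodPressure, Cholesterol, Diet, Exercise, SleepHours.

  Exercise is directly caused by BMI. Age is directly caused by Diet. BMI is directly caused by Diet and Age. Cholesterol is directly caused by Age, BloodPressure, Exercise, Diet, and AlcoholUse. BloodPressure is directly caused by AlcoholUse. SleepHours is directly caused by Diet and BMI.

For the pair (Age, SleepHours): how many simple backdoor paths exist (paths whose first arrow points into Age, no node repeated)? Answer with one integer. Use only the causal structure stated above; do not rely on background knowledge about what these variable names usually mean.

3

A backdoor path from Age to SleepHours is any simple undirected path whose first edge points into Age (i.e. leaves Age via a parent).
Parents of Age: {Diet}.
Enumerating:
  P1: Age <- Diet -> BMI -> SleepHours
  P2: Age <- Diet -> SleepHours
  P3: Age <- Diet -> Cholesterol <- Exercise <- BMI -> SleepHours
That exhausts the simple backdoor paths. Count: 3.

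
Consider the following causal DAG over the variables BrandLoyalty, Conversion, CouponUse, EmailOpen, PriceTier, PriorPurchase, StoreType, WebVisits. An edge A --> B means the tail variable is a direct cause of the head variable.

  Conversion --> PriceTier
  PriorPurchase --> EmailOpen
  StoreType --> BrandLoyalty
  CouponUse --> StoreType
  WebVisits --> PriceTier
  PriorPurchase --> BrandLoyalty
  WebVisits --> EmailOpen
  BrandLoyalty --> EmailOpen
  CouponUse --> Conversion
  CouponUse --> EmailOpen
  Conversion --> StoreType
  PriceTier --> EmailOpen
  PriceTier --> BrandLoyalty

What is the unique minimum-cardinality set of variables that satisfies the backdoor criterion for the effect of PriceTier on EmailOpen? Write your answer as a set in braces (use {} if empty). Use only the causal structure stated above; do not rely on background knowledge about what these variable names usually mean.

Variables eligible for adjustment (non-descendants of PriceTier, excluding PriceTier and EmailOpen): {Conversion, CouponUse, PriorPurchase, StoreType, WebVisits}.
Backdoor paths from PriceTier to EmailOpen:
  P1: PriceTier <- WebVisits -> EmailOpen
  P2: PriceTier <- Conversion <- CouponUse -> StoreType -> BrandLoyalty <- PriorPurchase -> EmailOpen
  P3: PriceTier <- Conversion <- CouponUse -> StoreType -> BrandLoyalty -> EmailOpen
  P4: PriceTier <- Conversion <- CouponUse -> EmailOpen
  P5: PriceTier <- Conversion -> StoreType <- CouponUse -> EmailOpen
  P6: PriceTier <- Conversion -> StoreType -> BrandLoyalty <- PriorPurchase -> EmailOpen
  P7: PriceTier <- Conversion -> StoreType -> BrandLoyalty -> EmailOpen
The empty set is not sufficient: P1 (PriceTier <- WebVisits -> EmailOpen) has no collider blocking it and no conditioned non-collider, so it is open.
Try {Conversion, WebVisits}:
  P1: blocked at fork node WebVisits ∈ conditioning set.
  P2: blocked at chain node Conversion ∈ conditioning set.
  P3: blocked at chain node Conversion ∈ conditioning set.
  P4: blocked at chain node Conversion ∈ conditioning set.
  P5: blocked at fork node Conversion ∈ conditioning set.
  P6: blocked at fork node Conversion ∈ conditioning set.
  P7: blocked at fork node Conversion ∈ conditioning set.
{Conversion, WebVisits} contains no descendant of PriceTier and blocks every backdoor path.
Every element of {Conversion, WebVisits} is needed (dropping Conversion leaves P3 open; dropping WebVisits leaves P1 open), so no proper subset is valid.
Among all size-2 subsets of the eligible variables, only {Conversion, WebVisits} blocks every backdoor path, so it is the unique smallest valid adjustment set.

{Conversion, WebVisits}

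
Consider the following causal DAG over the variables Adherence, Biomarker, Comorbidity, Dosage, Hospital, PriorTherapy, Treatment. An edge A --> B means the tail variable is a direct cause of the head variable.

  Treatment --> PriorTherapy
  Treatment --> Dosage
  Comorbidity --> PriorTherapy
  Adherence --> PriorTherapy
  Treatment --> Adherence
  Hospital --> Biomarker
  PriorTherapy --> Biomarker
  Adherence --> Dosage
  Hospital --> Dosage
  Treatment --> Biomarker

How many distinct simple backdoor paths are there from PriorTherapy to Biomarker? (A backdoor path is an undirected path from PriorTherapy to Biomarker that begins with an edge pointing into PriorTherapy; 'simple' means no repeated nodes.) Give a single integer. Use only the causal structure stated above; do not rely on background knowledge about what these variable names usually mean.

A backdoor path from PriorTherapy to Biomarker is any simple undirected path whose first edge points into PriorTherapy (i.e. leaves PriorTherapy via a parent).
Parents of PriorTherapy: {Adherence, Comorbidity, Treatment}.
Enumerating:
  P1: PriorTherapy <- Treatment -> Adherence -> Dosage <- Hospital -> Biomarker
  P2: PriorTherapy <- Treatment -> Dosage <- Hospital -> Biomarker
  P3: PriorTherapy <- Treatment -> Biomarker
  P4: PriorTherapy <- Adherence <- Treatment -> Dosage <- Hospital -> Biomarker
  P5: PriorTherapy <- Adherence <- Treatment -> Biomarker
  P6: PriorTherapy <- Adherence -> Dosage <- Treatment -> Biomarker
  P7: PriorTherapy <- Adherence -> Dosage <- Hospital -> Biomarker
That exhausts the simple backdoor paths. Count: 7.

7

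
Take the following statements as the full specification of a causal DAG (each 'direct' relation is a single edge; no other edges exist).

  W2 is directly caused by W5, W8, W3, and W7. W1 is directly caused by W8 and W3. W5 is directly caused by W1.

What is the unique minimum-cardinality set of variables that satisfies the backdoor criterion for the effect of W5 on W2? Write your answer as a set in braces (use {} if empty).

{W1}

Variables eligible for adjustment (non-descendants of W5, excluding W5 and W2): {W1, W3, W7, W8}.
Backdoor paths from W5 to W2:
  P1: W5 <- W1 <- W8 -> W2
  P2: W5 <- W1 <- W3 -> W2
The empty set is not sufficient: P1 (W5 <- W1 <- W8 -> W2) has no collider blocking it and no conditioned non-collider, so it is open.
Try {W1}:
  P1: blocked at chain node W1 ∈ conditioning set.
  P2: blocked at chain node W1 ∈ conditioning set.
{W1} contains no descendant of W5 and blocks every backdoor path.
No other singleton works — e.g. {W7} leaves P1 open — so {W1} is the unique smallest valid adjustment set.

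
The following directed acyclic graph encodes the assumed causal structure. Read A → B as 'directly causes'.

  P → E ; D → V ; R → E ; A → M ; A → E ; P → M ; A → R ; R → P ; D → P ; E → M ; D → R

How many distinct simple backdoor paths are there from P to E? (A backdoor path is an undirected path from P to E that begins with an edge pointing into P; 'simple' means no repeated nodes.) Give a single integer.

A backdoor path from P to E is any simple undirected path whose first edge points into P (i.e. leaves P via a parent).
Parents of P: {D, R}.
Enumerating:
  P1: P <- D -> R <- A -> E
  P2: P <- D -> R <- A -> M <- E
  P3: P <- D -> R -> E
  P4: P <- R <- A -> E
  P5: P <- R <- A -> M <- E
  P6: P <- R -> E
That exhausts the simple backdoor paths. Count: 6.

6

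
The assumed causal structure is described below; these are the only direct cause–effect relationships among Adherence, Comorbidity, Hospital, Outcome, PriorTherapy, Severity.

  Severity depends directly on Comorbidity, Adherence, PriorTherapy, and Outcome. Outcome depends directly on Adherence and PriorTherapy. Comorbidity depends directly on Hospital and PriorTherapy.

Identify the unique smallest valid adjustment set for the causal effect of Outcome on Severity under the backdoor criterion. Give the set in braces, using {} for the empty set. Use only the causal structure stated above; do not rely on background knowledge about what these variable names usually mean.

{Adherence, PriorTherapy}

Variables eligible for adjustment (non-descendants of Outcome, excluding Outcome and Severity): {Adherence, Comorbidity, Hospital, PriorTherapy}.
Backdoor paths from Outcome to Severity:
  P1: Outcome <- Adherence -> Severity
  P2: Outcome <- PriorTherapy -> Comorbidity -> Severity
  P3: Outcome <- PriorTherapy -> Severity
The empty set is not sufficient: P1 (Outcome <- Adherence -> Severity) has no collider blocking it and no conditioned non-collider, so it is open.
Try {Adherence, PriorTherapy}:
  P1: blocked at fork node Adherence ∈ conditioning set.
  P2: blocked at fork node PriorTherapy ∈ conditioning set.
  P3: blocked at fork node PriorTherapy ∈ conditioning set.
{Adherence, PriorTherapy} contains no descendant of Outcome and blocks every backdoor path.
Every element of {Adherence, PriorTherapy} is needed (dropping Adherence leaves P1 open; dropping PriorTherapy leaves P2 open), so no proper subset is valid.
Among all size-2 subsets of the eligible variables, only {Adherence, PriorTherapy} blocks every backdoor path, so it is the unique smallest valid adjustment set.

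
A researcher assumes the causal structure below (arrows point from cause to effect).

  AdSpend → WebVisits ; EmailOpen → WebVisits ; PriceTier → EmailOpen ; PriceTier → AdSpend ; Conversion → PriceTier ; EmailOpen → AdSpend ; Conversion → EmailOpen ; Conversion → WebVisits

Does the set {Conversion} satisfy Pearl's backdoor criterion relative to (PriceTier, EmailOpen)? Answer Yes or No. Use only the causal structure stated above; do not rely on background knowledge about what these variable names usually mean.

Backdoor paths from PriceTier to EmailOpen (paths whose first edge points into PriceTier):
  P1: PriceTier <- Conversion -> EmailOpen
  P2: PriceTier <- Conversion -> WebVisits <- EmailOpen
  P3: PriceTier <- Conversion -> WebVisits <- AdSpend <- EmailOpen
Condition 1 (no descendant of PriceTier in the set): holds — descendants of PriceTier are {AdSpend, EmailOpen, WebVisits}; none are in {Conversion}.
Condition 2 (every backdoor path blocked by {Conversion}):
  P1: blocked at fork node Conversion ∈ conditioning set.
  P2: blocked at fork node Conversion ∈ conditioning set.
  P3: blocked at fork node Conversion ∈ conditioning set.
{Conversion} satisfies the backdoor criterion.

Yes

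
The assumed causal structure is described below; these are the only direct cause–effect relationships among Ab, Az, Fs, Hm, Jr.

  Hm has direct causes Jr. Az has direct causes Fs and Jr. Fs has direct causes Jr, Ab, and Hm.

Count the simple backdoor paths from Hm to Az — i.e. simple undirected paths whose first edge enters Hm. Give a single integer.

2

A backdoor path from Hm to Az is any simple undirected path whose first edge points into Hm (i.e. leaves Hm via a parent).
Parents of Hm: {Jr}.
Enumerating:
  P1: Hm <- Jr -> Fs -> Az
  P2: Hm <- Jr -> Az
That exhausts the simple backdoor paths. Count: 2.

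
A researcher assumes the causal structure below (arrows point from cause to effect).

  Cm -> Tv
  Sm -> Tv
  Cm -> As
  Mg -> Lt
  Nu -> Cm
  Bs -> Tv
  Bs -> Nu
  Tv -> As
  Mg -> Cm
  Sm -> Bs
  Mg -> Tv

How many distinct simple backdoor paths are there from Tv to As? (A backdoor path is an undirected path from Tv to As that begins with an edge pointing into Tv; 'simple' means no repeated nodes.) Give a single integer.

4

A backdoor path from Tv to As is any simple undirected path whose first edge points into Tv (i.e. leaves Tv via a parent).
Parents of Tv: {Bs, Cm, Mg, Sm}.
Enumerating:
  P1: Tv <- Sm -> Bs -> Nu -> Cm -> As
  P2: Tv <- Bs -> Nu -> Cm -> As
  P3: Tv <- Mg -> Cm -> As
  P4: Tv <- Cm -> As
That exhausts the simple backdoor paths. Count: 4.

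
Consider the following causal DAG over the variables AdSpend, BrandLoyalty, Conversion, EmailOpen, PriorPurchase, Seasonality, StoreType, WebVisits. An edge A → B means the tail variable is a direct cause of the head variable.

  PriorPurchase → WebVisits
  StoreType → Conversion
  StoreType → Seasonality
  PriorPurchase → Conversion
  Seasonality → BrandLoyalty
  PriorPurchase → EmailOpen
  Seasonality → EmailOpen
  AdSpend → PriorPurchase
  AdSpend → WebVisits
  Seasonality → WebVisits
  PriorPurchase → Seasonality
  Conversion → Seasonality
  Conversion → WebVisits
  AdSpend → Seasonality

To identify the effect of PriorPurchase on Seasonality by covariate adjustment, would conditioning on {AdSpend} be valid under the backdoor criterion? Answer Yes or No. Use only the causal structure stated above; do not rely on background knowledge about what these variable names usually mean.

Backdoor paths from PriorPurchase to Seasonality (paths whose first edge points into PriorPurchase):
  P1: PriorPurchase <- AdSpend -> Seasonality
  P2: PriorPurchase <- AdSpend -> WebVisits <- Conversion <- StoreType -> Seasonality
  P3: PriorPurchase <- AdSpend -> WebVisits <- Conversion -> Seasonality
  P4: PriorPurchase <- AdSpend -> WebVisits <- Seasonality
Condition 1 (no descendant of PriorPurchase in the set): holds — descendants of PriorPurchase are {BrandLoyalty, Conversion, EmailOpen, Seasonality, WebVisits}; none are in {AdSpend}.
Condition 2 (every backdoor path blocked by {AdSpend}):
  P1: blocked at fork node AdSpend ∈ conditioning set.
  P2: blocked at fork node AdSpend ∈ conditioning set.
  P3: blocked at fork node AdSpend ∈ conditioning set.
  P4: blocked at fork node AdSpend ∈ conditioning set.
{AdSpend} satisfies the backdoor criterion.

Yes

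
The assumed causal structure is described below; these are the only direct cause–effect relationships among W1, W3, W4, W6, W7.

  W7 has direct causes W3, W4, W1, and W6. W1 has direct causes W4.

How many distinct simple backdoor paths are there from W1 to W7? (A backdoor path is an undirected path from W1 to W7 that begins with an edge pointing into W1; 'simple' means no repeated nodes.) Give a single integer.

1

A backdoor path from W1 to W7 is any simple undirected path whose first edge points into W1 (i.e. leaves W1 via a parent).
Parents of W1: {W4}.
Enumerating:
  P1: W1 <- W4 -> W7
That exhausts the simple backdoor paths. Count: 1.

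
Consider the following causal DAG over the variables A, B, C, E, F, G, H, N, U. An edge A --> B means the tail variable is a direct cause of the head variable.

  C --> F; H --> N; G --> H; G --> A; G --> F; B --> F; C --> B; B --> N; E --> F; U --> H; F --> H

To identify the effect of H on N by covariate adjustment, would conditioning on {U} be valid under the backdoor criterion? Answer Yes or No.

Backdoor paths from H to N (paths whose first edge points into H):
  P1: H <- G -> F <- C -> B -> N
  P2: H <- G -> F <- B -> N
  P3: H <- F <- C -> B -> N
  P4: H <- F <- B -> N
Condition 1 (no descendant of H in the set): holds — descendants of H are {N}; none are in {U}.
Condition 2 (every backdoor path blocked by {U}):
  P1: blocked at collider F (neither it nor any descendant is in the conditioning set).
  P2: blocked at collider F (neither it nor any descendant is in the conditioning set).
  P3: open — no interior node is in the conditioning set.
  P4: open — no interior node is in the conditioning set.
{U} does not satisfy the backdoor criterion.

No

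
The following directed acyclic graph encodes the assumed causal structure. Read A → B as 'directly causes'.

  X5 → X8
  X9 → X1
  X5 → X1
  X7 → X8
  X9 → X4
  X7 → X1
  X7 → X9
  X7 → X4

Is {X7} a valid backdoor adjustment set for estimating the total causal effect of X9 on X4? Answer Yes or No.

Backdoor paths from X9 to X4 (paths whose first edge points into X9):
  P1: X9 <- X7 -> X4
Condition 1 (no descendant of X9 in the set): holds — descendants of X9 are {X1, X4}; none are in {X7}.
Condition 2 (every backdoor path blocked by {X7}):
  P1: blocked at fork node X7 ∈ conditioning set.
{X7} satisfies the backdoor criterion.

Yes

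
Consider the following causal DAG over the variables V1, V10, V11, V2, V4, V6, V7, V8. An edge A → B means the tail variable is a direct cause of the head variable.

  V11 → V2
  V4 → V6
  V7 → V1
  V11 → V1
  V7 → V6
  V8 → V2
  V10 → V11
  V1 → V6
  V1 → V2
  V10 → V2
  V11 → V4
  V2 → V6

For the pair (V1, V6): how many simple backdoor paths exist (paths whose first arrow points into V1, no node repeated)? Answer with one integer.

4

A backdoor path from V1 to V6 is any simple undirected path whose first edge points into V1 (i.e. leaves V1 via a parent).
Parents of V1: {V11, V7}.
Enumerating:
  P1: V1 <- V11 <- V10 -> V2 -> V6
  P2: V1 <- V11 -> V2 -> V6
  P3: V1 <- V11 -> V4 -> V6
  P4: V1 <- V7 -> V6
That exhausts the simple backdoor paths. Count: 4.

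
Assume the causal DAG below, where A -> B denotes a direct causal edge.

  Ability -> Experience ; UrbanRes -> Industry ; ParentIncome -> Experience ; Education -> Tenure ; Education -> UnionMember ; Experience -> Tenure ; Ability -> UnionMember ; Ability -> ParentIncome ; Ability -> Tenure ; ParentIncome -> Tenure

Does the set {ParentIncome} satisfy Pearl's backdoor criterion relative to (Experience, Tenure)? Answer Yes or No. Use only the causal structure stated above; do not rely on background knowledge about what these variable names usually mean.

Backdoor paths from Experience to Tenure (paths whose first edge points into Experience):
  P1: Experience <- Ability -> ParentIncome -> Tenure
  P2: Experience <- Ability -> Tenure
  P3: Experience <- Ability -> UnionMember <- Education -> Tenure
  P4: Experience <- ParentIncome <- Ability -> Tenure
  P5: Experience <- ParentIncome <- Ability -> UnionMember <- Education -> Tenure
  P6: Experience <- ParentIncome -> Tenure
Condition 1 (no descendant of Experience in the set): holds — descendants of Experience are {Tenure}; none are in {ParentIncome}.
Condition 2 (every backdoor path blocked by {ParentIncome}):
  P1: blocked at chain node ParentIncome ∈ conditioning set.
  P2: open — no interior node is in the conditioning set.
  P3: blocked at collider UnionMember (neither it nor any descendant is in the conditioning set).
  P4: blocked at chain node ParentIncome ∈ conditioning set.
  P5: blocked at chain node ParentIncome ∈ conditioning set.
  P6: blocked at fork node ParentIncome ∈ conditioning set.
{ParentIncome} does not satisfy the backdoor criterion.

No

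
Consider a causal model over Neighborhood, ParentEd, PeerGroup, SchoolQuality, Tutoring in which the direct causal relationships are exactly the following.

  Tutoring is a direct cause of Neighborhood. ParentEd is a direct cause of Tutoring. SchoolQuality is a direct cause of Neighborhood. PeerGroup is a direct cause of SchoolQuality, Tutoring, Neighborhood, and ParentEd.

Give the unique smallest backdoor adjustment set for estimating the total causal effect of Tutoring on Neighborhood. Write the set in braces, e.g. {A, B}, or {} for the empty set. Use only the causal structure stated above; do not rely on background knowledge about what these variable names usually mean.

{PeerGroup}

Variables eligible for adjustment (non-descendants of Tutoring, excluding Tutoring and Neighborhood): {ParentEd, PeerGroup, SchoolQuality}.
Backdoor paths from Tutoring to Neighborhood:
  P1: Tutoring <- PeerGroup -> SchoolQuality -> Neighborhood
  P2: Tutoring <- PeerGroup -> Neighborhood
  P3: Tutoring <- ParentEd <- PeerGroup -> SchoolQuality -> Neighborhood
  P4: Tutoring <- ParentEd <- PeerGroup -> Neighborhood
The empty set is not sufficient: P1 (Tutoring <- PeerGroup -> SchoolQuality -> Neighborhood) has no collider blocking it and no conditioned non-collider, so it is open.
Try {PeerGroup}:
  P1: blocked at fork node PeerGroup ∈ conditioning set.
  P2: blocked at fork node PeerGroup ∈ conditioning set.
  P3: blocked at fork node PeerGroup ∈ conditioning set.
  P4: blocked at fork node PeerGroup ∈ conditioning set.
{PeerGroup} contains no descendant of Tutoring and blocks every backdoor path.
No other singleton works — e.g. {SchoolQuality} leaves P2 open — so {PeerGroup} is the unique smallest valid adjustment set.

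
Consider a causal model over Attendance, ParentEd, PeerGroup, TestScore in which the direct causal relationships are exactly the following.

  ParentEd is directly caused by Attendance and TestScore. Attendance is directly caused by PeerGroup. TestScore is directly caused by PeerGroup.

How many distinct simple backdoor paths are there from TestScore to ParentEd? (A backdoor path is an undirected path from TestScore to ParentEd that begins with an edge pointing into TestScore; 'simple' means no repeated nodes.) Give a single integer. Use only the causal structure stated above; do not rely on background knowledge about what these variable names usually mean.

1

A backdoor path from TestScore to ParentEd is any simple undirected path whose first edge points into TestScore (i.e. leaves TestScore via a parent).
Parents of TestScore: {PeerGroup}.
Enumerating:
  P1: TestScore <- PeerGroup -> Attendance -> ParentEd
That exhausts the simple backdoor paths. Count: 1.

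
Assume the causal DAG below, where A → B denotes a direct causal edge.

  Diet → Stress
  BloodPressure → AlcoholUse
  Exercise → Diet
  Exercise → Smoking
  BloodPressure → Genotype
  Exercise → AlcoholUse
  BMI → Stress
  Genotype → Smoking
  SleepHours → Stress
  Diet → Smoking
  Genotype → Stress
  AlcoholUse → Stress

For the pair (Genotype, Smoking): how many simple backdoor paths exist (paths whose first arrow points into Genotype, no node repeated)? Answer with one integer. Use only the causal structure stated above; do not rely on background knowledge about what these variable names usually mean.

4

A backdoor path from Genotype to Smoking is any simple undirected path whose first edge points into Genotype (i.e. leaves Genotype via a parent).
Parents of Genotype: {BloodPressure}.
Enumerating:
  P1: Genotype <- BloodPressure -> AlcoholUse <- Exercise -> Diet -> Smoking
  P2: Genotype <- BloodPressure -> AlcoholUse <- Exercise -> Smoking
  P3: Genotype <- BloodPressure -> AlcoholUse -> Stress <- Diet <- Exercise -> Smoking
  P4: Genotype <- BloodPressure -> AlcoholUse -> Stress <- Diet -> Smoking
That exhausts the simple backdoor paths. Count: 4.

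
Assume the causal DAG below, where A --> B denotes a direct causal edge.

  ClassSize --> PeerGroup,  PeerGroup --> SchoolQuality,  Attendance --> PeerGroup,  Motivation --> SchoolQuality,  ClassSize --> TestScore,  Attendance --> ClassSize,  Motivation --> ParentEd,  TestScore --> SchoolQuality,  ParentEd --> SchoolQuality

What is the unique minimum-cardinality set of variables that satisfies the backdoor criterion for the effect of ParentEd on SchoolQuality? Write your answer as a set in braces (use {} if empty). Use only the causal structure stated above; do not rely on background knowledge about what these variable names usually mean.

{Motivation}

Variables eligible for adjustment (non-descendants of ParentEd, excluding ParentEd and SchoolQuality): {Attendance, ClassSize, Motivation, PeerGroup, TestScore}.
Backdoor paths from ParentEd to SchoolQuality:
  P1: ParentEd <- Motivation -> SchoolQuality
The empty set is not sufficient: P1 (ParentEd <- Motivation -> SchoolQuality) has no collider blocking it and no conditioned non-collider, so it is open.
Try {Motivation}:
  P1: blocked at fork node Motivation ∈ conditioning set.
{Motivation} contains no descendant of ParentEd and blocks every backdoor path.
No other singleton works — e.g. {Attendance} leaves P1 open — so {Motivation} is the unique smallest valid adjustment set.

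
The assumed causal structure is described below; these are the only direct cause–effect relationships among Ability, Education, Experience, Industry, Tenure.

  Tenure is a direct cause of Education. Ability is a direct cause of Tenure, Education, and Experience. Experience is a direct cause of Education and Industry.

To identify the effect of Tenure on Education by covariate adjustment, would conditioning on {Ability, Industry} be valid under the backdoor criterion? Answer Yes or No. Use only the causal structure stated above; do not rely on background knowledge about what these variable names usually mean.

Backdoor paths from Tenure to Education (paths whose first edge points into Tenure):
  P1: Tenure <- Ability -> Experience -> Education
  P2: Tenure <- Ability -> Education
Condition 1 (no descendant of Tenure in the set): holds — descendants of Tenure are {Education}; none are in {Ability, Industry}.
Condition 2 (every backdoor path blocked by {Ability, Industry}):
  P1: blocked at fork node Ability ∈ conditioning set.
  P2: blocked at fork node Ability ∈ conditioning set.
{Ability, Industry} satisfies the backdoor criterion.

Yes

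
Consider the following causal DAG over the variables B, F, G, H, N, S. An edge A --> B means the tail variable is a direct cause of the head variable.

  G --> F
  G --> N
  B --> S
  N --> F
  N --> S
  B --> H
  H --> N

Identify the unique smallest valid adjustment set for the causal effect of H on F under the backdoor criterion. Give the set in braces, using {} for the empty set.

Variables eligible for adjustment (non-descendants of H, excluding H and F): {B, G}.
Backdoor paths from H to F:
  P1: H <- B -> S <- N <- G -> F
  P2: H <- B -> S <- N -> F
Each backdoor path contains an unconditioned collider, so every path is already blocked with the empty conditioning set:
  P1: blocked at collider S (neither it nor any descendant is in the conditioning set).
  P2: blocked at collider S (neither it nor any descendant is in the conditioning set).
The empty set is therefore the unique smallest valid set.

{}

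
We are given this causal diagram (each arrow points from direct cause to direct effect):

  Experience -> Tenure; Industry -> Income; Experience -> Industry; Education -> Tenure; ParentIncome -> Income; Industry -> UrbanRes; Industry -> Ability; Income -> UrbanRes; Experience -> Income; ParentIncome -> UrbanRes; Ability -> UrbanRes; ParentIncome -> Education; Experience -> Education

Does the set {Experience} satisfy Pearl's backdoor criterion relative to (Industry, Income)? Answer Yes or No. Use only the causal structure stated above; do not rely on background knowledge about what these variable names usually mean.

Backdoor paths from Industry to Income (paths whose first edge points into Industry):
  P1: Industry <- Experience -> Education <- ParentIncome -> Income
  P2: Industry <- Experience -> Education <- ParentIncome -> UrbanRes <- Income
  P3: Industry <- Experience -> Income
  P4: Industry <- Experience -> Tenure <- Education <- ParentIncome -> Income
  P5: Industry <- Experience -> Tenure <- Education <- ParentIncome -> UrbanRes <- Income
Condition 1 (no descendant of Industry in the set): holds — descendants of Industry are {Ability, Income, UrbanRes}; none are in {Experience}.
Condition 2 (every backdoor path blocked by {Experience}):
  P1: blocked at fork node Experience ∈ conditioning set.
  P2: blocked at fork node Experience ∈ conditioning set.
  P3: blocked at fork node Experience ∈ conditioning set.
  P4: blocked at fork node Experience ∈ conditioning set.
  P5: blocked at fork node Experience ∈ conditioning set.
{Experience} satisfies the backdoor criterion.

Yes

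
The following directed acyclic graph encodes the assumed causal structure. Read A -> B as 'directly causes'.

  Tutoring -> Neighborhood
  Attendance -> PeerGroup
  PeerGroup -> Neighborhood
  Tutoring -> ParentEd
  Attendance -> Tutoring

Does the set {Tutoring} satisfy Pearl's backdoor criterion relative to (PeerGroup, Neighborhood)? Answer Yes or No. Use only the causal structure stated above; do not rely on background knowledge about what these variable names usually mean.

Yes

Backdoor paths from PeerGroup to Neighborhood (paths whose first edge points into PeerGroup):
  P1: PeerGroup <- Attendance -> Tutoring -> Neighborhood
Condition 1 (no descendant of PeerGroup in the set): holds — descendants of PeerGroup are {Neighborhood}; none are in {Tutoring}.
Condition 2 (every backdoor path blocked by {Tutoring}):
  P1: blocked at chain node Tutoring ∈ conditioning set.
{Tutoring} satisfies the backdoor criterion.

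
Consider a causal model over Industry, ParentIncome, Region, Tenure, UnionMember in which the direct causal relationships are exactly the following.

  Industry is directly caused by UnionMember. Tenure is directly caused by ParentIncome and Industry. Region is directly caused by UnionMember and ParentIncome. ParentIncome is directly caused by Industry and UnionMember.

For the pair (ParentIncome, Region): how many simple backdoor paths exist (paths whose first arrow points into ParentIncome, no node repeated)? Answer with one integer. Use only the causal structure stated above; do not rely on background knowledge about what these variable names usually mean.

A backdoor path from ParentIncome to Region is any simple undirected path whose first edge points into ParentIncome (i.e. leaves ParentIncome via a parent).
Parents of ParentIncome: {Industry, UnionMember}.
Enumerating:
  P1: ParentIncome <- UnionMember -> Region
  P2: ParentIncome <- Industry <- UnionMember -> Region
That exhausts the simple backdoor paths. Count: 2.

2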